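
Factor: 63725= 5^2*2549^1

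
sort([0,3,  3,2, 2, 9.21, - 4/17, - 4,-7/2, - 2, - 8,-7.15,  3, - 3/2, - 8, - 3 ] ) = [ - 8, - 8, - 7.15, -4,  -  7/2,  -  3, - 2, -3/2, - 4/17,0,2, 2,3, 3,3,9.21]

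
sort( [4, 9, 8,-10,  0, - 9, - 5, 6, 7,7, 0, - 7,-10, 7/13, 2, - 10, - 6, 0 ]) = [ - 10, - 10,-10, - 9 , - 7, - 6,- 5 , 0,0, 0,7/13, 2, 4, 6, 7, 7, 8, 9]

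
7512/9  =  2504/3 = 834.67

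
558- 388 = 170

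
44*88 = 3872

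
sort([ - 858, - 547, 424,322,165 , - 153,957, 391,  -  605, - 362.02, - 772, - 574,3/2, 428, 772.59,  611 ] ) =[-858, - 772, - 605, - 574, - 547,-362.02, - 153,3/2, 165,322, 391,424, 428,  611, 772.59, 957] 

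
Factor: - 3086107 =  - 3086107^1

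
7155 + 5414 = 12569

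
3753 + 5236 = 8989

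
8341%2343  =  1312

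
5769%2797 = 175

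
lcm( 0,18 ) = 0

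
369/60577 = 369/60577 = 0.01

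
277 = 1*277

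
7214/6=3607/3 = 1202.33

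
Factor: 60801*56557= 3438722157= 3^1*13^1*23^1*1559^1 * 2459^1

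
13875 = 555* 25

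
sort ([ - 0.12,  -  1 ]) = [ - 1, - 0.12 ] 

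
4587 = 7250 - 2663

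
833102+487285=1320387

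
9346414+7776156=17122570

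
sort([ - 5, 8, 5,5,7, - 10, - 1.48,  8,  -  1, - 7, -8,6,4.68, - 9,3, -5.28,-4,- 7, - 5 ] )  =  [ - 10, - 9,  -  8,-7, - 7, - 5.28,- 5 , - 5, - 4, - 1.48, - 1, 3,4.68,5,5,6,7,  8 , 8]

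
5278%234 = 130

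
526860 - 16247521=-15720661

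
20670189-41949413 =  - 21279224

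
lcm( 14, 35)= 70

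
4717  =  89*53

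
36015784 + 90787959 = 126803743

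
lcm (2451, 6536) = 19608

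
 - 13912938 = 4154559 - 18067497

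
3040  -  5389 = -2349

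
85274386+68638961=153913347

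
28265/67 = 28265/67 = 421.87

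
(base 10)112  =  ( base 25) 4c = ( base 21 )57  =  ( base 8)160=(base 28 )40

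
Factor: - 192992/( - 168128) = 163/142 = 2^( - 1 )*71^( - 1 )*163^1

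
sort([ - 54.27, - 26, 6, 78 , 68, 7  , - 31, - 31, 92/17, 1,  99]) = [ - 54.27, - 31, - 31, - 26,1, 92/17,6 , 7,68, 78,  99]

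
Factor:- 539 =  - 7^2*11^1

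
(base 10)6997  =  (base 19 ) 1075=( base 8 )15525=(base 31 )78M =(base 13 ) 3253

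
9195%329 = 312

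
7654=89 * 86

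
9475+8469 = 17944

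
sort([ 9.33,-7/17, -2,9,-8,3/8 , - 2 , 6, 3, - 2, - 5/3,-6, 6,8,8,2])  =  [ - 8, - 6  , - 2, - 2,  -  2, - 5/3, - 7/17,3/8,2, 3, 6 , 6 , 8, 8,9,9.33 ] 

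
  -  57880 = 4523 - 62403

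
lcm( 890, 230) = 20470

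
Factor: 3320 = 2^3*5^1*83^1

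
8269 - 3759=4510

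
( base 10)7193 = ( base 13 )3374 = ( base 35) 5ui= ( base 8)16031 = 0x1c19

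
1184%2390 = 1184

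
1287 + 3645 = 4932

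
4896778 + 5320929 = 10217707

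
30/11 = 2 + 8/11 = 2.73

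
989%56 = 37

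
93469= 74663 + 18806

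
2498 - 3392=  - 894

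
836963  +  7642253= 8479216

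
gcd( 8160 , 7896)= 24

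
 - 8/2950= - 1 + 1471/1475 = -  0.00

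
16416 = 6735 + 9681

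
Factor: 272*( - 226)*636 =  - 39096192 = - 2^7*3^1*17^1*53^1*113^1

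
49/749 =7/107 = 0.07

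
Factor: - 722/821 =-2^1*19^2*821^ (-1 )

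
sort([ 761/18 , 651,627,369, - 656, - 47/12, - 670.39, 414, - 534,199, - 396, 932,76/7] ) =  [ - 670.39 , - 656,- 534,  -  396, - 47/12,  76/7,761/18, 199, 369,414,627, 651 , 932]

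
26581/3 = 26581/3=8860.33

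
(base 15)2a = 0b101000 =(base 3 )1111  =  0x28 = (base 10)40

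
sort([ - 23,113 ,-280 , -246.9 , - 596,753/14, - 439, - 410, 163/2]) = [-596,  -  439,-410,-280 ,- 246.9,  -  23,753/14,163/2,113]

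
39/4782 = 13/1594 = 0.01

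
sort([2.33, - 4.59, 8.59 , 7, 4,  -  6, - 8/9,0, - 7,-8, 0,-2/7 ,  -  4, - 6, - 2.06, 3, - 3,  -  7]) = [ - 8,-7, - 7 , - 6, -6, - 4.59, - 4,  -  3, - 2.06, - 8/9, - 2/7, 0,0, 2.33, 3,4, 7, 8.59 ]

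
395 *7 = 2765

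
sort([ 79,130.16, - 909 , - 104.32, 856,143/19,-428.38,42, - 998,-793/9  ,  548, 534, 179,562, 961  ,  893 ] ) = [ - 998,-909, - 428.38, - 104.32, - 793/9,  143/19 , 42, 79,130.16,179,  534, 548, 562 , 856,  893,961 ]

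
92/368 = 1/4=0.25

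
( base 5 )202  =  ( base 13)40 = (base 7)103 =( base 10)52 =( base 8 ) 64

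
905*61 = 55205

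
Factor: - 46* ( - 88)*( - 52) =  -2^6*11^1*13^1*23^1 = - 210496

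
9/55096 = 9/55096 = 0.00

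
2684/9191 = 2684/9191 = 0.29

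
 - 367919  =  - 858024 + 490105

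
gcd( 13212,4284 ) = 36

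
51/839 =51/839= 0.06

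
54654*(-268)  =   - 14647272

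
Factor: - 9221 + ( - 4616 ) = - 101^1*137^1 = - 13837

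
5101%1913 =1275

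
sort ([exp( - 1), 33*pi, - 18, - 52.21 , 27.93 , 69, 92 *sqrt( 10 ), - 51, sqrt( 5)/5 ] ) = [-52.21,-51, - 18 , exp( - 1 ), sqrt(5)/5, 27.93,69,33 * pi, 92* sqrt(10) ]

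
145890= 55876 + 90014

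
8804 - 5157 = 3647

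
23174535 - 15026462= 8148073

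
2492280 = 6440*387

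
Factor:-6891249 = - 3^1*79^1*29077^1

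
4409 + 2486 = 6895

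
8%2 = 0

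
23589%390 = 189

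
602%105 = 77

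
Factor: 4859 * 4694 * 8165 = 2^1*5^1*23^1*43^1*71^1*113^1*2347^1=186228512090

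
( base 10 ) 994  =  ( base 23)1k5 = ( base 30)134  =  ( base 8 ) 1742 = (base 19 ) 2e6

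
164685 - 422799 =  -258114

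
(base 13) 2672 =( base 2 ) 1010101111101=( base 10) 5501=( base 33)51n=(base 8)12575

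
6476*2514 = 16280664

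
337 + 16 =353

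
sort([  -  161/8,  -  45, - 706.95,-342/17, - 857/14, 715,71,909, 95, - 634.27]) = [ - 706.95, - 634.27,-857/14,-45,- 161/8, - 342/17,71, 95,715, 909] 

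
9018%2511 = 1485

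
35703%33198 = 2505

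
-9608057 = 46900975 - 56509032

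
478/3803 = 478/3803 = 0.13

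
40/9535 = 8/1907= 0.00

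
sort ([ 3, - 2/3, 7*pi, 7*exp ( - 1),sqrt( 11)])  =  [ - 2/3,7*exp( - 1),  3,sqrt( 11),7*pi ]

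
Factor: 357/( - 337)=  - 3^1*7^1*17^1 * 337^( - 1)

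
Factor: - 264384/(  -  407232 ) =459/707= 3^3*7^( - 1)*17^1*101^( - 1)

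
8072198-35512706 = -27440508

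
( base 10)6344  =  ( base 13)2B70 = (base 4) 1203020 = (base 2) 1100011001000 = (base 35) 569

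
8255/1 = 8255 = 8255.00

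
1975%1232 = 743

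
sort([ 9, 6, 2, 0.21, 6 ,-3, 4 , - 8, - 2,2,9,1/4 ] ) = [ - 8, - 3, - 2, 0.21, 1/4, 2,2,4, 6 , 6, 9, 9]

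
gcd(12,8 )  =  4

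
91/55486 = 91/55486 = 0.00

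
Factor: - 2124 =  - 2^2 * 3^2* 59^1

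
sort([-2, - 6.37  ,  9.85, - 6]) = [ - 6.37, - 6  ,  -  2, 9.85 ]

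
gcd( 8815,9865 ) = 5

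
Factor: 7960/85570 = 2^2*43^( - 1 ) = 4/43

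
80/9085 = 16/1817 = 0.01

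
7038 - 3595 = 3443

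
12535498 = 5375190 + 7160308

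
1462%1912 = 1462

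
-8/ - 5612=2/1403 = 0.00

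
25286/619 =40 + 526/619 =40.85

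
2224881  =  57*39033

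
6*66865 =401190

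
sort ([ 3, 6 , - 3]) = [-3,3, 6 ] 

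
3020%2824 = 196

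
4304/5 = 4304/5 = 860.80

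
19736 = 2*9868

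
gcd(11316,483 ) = 69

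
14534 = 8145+6389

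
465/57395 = 93/11479 = 0.01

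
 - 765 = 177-942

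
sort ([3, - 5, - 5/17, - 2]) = [ - 5, - 2, - 5/17,3 ] 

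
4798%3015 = 1783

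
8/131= 8/131 = 0.06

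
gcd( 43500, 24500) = 500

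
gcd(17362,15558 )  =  2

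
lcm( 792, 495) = 3960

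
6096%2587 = 922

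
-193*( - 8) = 1544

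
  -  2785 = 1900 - 4685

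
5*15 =75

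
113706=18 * 6317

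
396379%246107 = 150272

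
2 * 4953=9906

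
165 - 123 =42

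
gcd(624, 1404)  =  156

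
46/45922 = 23/22961 = 0.00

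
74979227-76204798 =  -  1225571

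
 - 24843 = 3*(- 8281 ) 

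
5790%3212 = 2578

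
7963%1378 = 1073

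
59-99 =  - 40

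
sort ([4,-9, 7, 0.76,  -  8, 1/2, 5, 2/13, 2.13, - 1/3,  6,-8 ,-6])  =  [ - 9, - 8, - 8, - 6, - 1/3,2/13 , 1/2, 0.76, 2.13, 4, 5, 6,7]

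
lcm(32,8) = 32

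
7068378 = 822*8599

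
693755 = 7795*89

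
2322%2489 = 2322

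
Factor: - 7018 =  - 2^1 * 11^2*29^1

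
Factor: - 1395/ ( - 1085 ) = 3^2*7^(  -  1) = 9/7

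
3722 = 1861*2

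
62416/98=31208/49 = 636.90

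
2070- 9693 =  - 7623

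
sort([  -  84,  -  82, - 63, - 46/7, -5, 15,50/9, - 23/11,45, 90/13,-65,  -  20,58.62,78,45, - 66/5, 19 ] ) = [ - 84 , - 82, -65, - 63, - 20, - 66/5, - 46/7, - 5, - 23/11,50/9,90/13,15 , 19,45,  45,58.62 , 78]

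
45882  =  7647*6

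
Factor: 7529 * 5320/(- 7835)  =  -2^3*7^1 * 19^1*1567^(- 1 )*7529^1 = - 8010856/1567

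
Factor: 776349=3^2*7^1  *  12323^1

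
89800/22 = 44900/11= 4081.82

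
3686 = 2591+1095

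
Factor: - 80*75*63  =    -  378000 = - 2^4 * 3^3*5^3*7^1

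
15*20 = 300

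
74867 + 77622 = 152489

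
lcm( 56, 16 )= 112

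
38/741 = 2/39 = 0.05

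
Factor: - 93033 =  - 3^2*10337^1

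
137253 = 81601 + 55652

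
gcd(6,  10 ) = 2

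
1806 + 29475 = 31281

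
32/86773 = 32/86773= 0.00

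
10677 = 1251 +9426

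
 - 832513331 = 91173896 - 923687227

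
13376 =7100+6276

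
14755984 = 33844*436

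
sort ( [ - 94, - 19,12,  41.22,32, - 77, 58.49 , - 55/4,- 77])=[ - 94, - 77, - 77, - 19, - 55/4, 12,32,41.22,58.49] 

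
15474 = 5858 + 9616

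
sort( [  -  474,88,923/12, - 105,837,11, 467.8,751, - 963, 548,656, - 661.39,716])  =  [ - 963, - 661.39 , - 474, - 105 , 11,923/12,88 , 467.8,548,656,716,751,  837]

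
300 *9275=2782500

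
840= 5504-4664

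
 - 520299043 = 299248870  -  819547913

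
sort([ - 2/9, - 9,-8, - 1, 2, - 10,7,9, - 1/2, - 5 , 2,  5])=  [ - 10 , - 9, - 8, - 5, - 1,  -  1/2,- 2/9,2,2,5, 7,9]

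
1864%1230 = 634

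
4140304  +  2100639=6240943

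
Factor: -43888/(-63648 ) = 211/306  =  2^ ( - 1)*3^ (  -  2 )*17^(-1 )*211^1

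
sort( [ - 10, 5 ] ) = [ - 10, 5 ]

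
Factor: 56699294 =2^1*53^1*157^1*3407^1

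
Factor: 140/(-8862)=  -10/633 =- 2^1 * 3^( - 1) * 5^1*211^(-1 ) 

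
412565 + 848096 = 1260661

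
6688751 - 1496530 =5192221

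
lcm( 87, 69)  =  2001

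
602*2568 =1545936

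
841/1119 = 841/1119 = 0.75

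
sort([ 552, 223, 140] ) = [ 140,223, 552]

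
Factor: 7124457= 3^1*23^1*79^1*1307^1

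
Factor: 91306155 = 3^1*5^1 * 6087077^1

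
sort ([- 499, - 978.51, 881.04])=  [-978.51, - 499, 881.04]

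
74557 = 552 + 74005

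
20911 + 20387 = 41298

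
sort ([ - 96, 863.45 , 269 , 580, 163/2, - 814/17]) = [-96,- 814/17,163/2,269  ,  580,863.45 ] 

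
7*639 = 4473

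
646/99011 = 646/99011 = 0.01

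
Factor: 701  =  701^1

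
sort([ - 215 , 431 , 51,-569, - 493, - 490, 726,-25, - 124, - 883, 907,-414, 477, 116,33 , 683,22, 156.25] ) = [ - 883, - 569, - 493 , - 490,-414 , - 215, - 124, - 25,22, 33,51,116,  156.25 , 431, 477, 683,726 , 907]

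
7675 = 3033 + 4642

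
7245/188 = 38+101/188 = 38.54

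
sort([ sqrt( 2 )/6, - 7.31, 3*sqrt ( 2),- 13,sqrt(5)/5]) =[-13,  -  7.31,sqrt( 2) /6, sqrt( 5)/5,3 * sqrt( 2 )]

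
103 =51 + 52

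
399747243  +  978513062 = 1378260305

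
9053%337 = 291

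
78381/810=2903/30 =96.77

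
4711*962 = 4531982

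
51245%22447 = 6351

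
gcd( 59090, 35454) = 11818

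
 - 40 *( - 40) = 1600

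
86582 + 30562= 117144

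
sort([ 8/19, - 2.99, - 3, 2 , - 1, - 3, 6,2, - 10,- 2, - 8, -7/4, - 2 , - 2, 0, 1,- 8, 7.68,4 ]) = [ - 10, - 8 , - 8, - 3, - 3 , - 2.99,-2 , - 2, - 2,  -  7/4,  -  1,  0, 8/19,1 , 2, 2, 4, 6,7.68]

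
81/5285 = 81/5285 = 0.02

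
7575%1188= 447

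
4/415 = 4/415 = 0.01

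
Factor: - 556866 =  - 2^1*3^2*30937^1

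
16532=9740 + 6792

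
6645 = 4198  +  2447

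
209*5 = 1045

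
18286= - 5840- - 24126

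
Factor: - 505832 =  - 2^3 * 53^1 * 1193^1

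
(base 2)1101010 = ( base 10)106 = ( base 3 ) 10221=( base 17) 64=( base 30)3g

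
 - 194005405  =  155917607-349923012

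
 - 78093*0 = 0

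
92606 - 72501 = 20105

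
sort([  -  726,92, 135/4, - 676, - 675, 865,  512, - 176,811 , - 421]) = [ - 726,-676 ,  -  675,  -  421,-176, 135/4, 92, 512,  811, 865] 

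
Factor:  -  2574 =  -  2^1 *3^2*11^1*13^1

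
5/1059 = 5/1059=0.00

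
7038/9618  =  1173/1603=0.73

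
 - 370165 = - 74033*5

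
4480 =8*560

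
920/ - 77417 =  - 920/77417= -0.01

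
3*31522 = 94566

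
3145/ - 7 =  - 450 + 5/7 = -449.29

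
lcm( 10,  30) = 30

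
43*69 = 2967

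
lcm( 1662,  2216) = 6648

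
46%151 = 46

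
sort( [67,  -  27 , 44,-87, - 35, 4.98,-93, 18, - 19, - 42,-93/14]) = [ - 93, - 87  , - 42 , - 35,- 27, - 19, - 93/14, 4.98, 18, 44, 67 ] 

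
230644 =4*57661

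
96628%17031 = 11473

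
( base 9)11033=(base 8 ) 16230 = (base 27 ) a13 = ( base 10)7320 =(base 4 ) 1302120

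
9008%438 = 248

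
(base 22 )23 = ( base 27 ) 1K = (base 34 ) 1d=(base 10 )47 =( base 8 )57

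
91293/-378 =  - 30431/126 =- 241.52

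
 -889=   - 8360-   -  7471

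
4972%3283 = 1689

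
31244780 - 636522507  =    -  605277727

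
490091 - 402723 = 87368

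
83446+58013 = 141459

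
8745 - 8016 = 729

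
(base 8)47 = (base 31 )18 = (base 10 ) 39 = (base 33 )16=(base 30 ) 19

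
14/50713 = 14/50713 = 0.00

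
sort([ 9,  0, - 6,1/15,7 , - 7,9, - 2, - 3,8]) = [ - 7, - 6, - 3, - 2,0,1/15, 7,8,  9,9]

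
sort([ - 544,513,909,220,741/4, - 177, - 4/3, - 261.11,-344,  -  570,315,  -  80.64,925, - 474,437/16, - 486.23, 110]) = [ - 570 , - 544, - 486.23, - 474,-344,  -  261.11,  -  177  , - 80.64, - 4/3, 437/16, 110,741/4, 220,315,513,909, 925 ] 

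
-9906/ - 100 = 4953/50= 99.06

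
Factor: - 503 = - 503^1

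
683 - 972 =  - 289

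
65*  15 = 975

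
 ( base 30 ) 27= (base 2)1000011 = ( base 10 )67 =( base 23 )2l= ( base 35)1W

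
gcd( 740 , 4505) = 5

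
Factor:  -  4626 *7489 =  - 34644114 = - 2^1*3^2 * 257^1*7489^1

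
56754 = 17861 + 38893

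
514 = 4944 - 4430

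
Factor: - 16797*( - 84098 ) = 1412594106 = 2^1*3^1* 7^1*11^1 * 509^1*6007^1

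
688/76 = 172/19 = 9.05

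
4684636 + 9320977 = 14005613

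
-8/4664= - 1 + 582/583 =-0.00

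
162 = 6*27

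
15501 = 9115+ 6386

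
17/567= 17/567=0.03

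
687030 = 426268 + 260762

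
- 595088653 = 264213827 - 859302480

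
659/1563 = 659/1563 = 0.42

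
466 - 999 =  - 533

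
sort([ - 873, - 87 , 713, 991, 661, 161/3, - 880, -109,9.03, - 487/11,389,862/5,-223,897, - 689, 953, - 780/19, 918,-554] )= [ - 880, - 873,- 689, - 554, - 223, - 109,-87, - 487/11,-780/19, 9.03, 161/3, 862/5, 389,661, 713 , 897  ,  918,953,991 ]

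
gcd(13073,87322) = 1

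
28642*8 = 229136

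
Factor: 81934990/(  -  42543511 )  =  -2^1*5^1*317^1* 25847^1*42543511^( - 1 )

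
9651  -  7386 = 2265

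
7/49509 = 7/49509 = 0.00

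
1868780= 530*3526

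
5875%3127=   2748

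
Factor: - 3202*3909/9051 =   -  2^1*7^( - 1)*431^ ( - 1 )*1303^1 *1601^1  =  - 4172206/3017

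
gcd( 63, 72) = 9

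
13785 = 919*15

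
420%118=66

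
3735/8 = 466 + 7/8 = 466.88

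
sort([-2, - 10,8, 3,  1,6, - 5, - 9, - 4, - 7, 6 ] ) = [ - 10, - 9, - 7, - 5 , - 4, - 2, 1, 3,6, 6, 8]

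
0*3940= 0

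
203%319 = 203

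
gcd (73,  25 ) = 1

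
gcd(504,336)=168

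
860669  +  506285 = 1366954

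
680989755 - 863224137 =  - 182234382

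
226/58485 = 226/58485 = 0.00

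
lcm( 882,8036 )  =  72324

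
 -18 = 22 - 40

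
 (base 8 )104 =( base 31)26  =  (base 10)68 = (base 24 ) 2k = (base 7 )125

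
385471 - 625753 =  - 240282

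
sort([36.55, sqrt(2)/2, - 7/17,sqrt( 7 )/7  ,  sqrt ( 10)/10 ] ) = [ - 7/17,sqrt( 10 ) /10, sqrt(7 )/7,sqrt( 2 )/2,36.55] 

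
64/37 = 64/37 = 1.73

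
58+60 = 118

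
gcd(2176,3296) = 32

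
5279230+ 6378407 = 11657637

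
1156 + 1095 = 2251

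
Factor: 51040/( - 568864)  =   - 5^1*11^1*613^( - 1 )=- 55/613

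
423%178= 67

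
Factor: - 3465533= - 3465533^1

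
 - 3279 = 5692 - 8971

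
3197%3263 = 3197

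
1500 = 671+829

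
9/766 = 9/766=   0.01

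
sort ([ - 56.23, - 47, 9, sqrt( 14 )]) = [ - 56.23, - 47, sqrt( 14 ),9 ]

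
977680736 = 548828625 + 428852111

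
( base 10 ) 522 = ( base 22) 11G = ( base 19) 189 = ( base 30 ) HC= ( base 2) 1000001010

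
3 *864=2592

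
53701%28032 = 25669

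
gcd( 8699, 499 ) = 1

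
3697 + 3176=6873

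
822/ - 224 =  - 4+37/112 =- 3.67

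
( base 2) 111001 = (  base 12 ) 49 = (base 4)321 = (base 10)57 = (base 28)21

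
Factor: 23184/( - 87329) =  - 2^4* 3^2*7^1*11^ ( - 1)*17^( - 1 )* 23^1 * 467^(-1)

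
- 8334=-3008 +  - 5326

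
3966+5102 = 9068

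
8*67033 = 536264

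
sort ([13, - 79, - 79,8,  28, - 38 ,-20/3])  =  [ - 79, - 79, - 38,-20/3, 8,  13,28 ]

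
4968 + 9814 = 14782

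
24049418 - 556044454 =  - 531995036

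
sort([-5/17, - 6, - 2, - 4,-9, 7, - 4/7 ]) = [-9, - 6, - 4, - 2,-4/7, - 5/17, 7]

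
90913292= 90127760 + 785532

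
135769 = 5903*23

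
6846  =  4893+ 1953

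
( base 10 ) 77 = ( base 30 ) 2H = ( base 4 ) 1031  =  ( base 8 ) 115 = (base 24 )35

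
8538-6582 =1956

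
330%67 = 62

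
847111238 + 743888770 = 1591000008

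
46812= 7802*6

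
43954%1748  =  254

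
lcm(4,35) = 140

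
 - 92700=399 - 93099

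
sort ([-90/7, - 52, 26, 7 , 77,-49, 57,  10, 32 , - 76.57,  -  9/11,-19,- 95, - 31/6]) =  [ - 95, - 76.57,-52, - 49, - 19,-90/7,-31/6,-9/11, 7,10 , 26,32, 57,77 ]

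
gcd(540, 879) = 3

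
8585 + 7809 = 16394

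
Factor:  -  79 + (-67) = - 146 = - 2^1*73^1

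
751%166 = 87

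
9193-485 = 8708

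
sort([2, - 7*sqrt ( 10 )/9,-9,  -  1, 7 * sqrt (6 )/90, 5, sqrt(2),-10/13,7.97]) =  [ - 9, - 7 * sqrt(10)/9, - 1, - 10/13, 7*sqrt( 6) /90, sqrt( 2 ), 2, 5, 7.97]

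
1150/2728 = 575/1364 = 0.42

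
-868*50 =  - 43400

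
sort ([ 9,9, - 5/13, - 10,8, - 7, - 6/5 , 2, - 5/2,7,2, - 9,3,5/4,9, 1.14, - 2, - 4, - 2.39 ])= [ - 10,- 9, - 7,  -  4,  -  5/2, - 2.39, - 2, - 6/5, - 5/13, 1.14, 5/4,2,2,3,  7,8,9,9,9 ] 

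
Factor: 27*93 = 2511=3^4 * 31^1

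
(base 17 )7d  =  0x84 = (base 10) 132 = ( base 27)4o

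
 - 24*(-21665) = 519960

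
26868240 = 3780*7108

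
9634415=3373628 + 6260787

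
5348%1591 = 575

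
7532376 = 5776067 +1756309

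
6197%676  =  113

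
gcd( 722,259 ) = 1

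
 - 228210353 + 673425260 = 445214907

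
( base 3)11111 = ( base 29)45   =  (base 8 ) 171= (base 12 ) A1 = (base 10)121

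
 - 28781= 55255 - 84036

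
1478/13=1478/13  =  113.69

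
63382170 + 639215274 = 702597444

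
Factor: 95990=2^1*5^1*29^1*331^1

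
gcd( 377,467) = 1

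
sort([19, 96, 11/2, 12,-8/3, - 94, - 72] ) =[ - 94, - 72, - 8/3, 11/2, 12, 19, 96] 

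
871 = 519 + 352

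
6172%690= 652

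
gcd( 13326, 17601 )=3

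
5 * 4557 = 22785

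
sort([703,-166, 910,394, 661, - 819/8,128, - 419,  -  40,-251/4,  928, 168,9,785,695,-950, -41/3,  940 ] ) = [  -  950, - 419,-166,  -  819/8, - 251/4, - 40, - 41/3, 9, 128,168, 394,661,695 , 703, 785, 910, 928,940] 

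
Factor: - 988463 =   -  7^1 * 141209^1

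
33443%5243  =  1985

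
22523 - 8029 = 14494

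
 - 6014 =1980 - 7994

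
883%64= 51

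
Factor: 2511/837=3^1= 3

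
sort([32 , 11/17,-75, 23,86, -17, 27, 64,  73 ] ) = [-75,-17, 11/17 , 23,  27,32,  64,  73,86 ] 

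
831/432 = 277/144 = 1.92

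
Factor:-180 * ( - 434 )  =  78120 = 2^3*3^2 * 5^1*7^1*31^1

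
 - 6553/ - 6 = 6553/6 = 1092.17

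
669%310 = 49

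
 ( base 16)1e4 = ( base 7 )1261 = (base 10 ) 484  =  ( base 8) 744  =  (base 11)400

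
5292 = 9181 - 3889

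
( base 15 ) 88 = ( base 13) 9B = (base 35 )3N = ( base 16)80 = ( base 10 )128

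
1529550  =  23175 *66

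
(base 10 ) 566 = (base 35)G6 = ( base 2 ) 1000110110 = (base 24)NE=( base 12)3B2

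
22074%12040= 10034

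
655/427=655/427 = 1.53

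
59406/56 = 29703/28 = 1060.82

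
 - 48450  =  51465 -99915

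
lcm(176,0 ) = 0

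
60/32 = 15/8 = 1.88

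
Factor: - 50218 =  - 2^1 * 7^1 *17^1 * 211^1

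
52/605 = 52/605 = 0.09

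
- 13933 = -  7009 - 6924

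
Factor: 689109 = 3^1*229703^1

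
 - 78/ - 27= 26/9 = 2.89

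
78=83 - 5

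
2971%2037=934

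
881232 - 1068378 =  - 187146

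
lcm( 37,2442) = 2442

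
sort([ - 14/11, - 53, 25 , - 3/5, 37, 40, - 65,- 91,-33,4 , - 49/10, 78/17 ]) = [ - 91, - 65,-53,-33, - 49/10, - 14/11, - 3/5, 4, 78/17,25 , 37 , 40 ]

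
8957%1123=1096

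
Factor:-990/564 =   -  2^(-1 )*3^1*5^1*11^1*47^( - 1 ) = - 165/94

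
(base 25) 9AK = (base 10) 5895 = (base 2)1011100000111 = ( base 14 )2211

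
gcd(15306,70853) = 1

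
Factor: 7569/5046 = 2^(  -  1 )*3^1 =3/2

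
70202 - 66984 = 3218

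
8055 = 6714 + 1341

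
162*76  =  12312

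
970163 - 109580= 860583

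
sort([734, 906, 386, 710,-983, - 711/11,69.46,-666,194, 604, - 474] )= [ - 983 , - 666, - 474, - 711/11 , 69.46, 194 , 386, 604,710,734, 906] 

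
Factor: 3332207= 3332207^1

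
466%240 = 226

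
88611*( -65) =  - 5759715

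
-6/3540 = -1/590  =  - 0.00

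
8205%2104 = 1893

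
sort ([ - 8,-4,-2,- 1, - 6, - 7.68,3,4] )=[-8, - 7.68,  -  6,  -  4,  -  2, - 1, 3, 4] 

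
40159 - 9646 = 30513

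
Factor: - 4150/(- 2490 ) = 5/3 = 3^( - 1)*5^1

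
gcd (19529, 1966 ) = 1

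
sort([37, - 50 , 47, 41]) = [ - 50,37, 41, 47 ]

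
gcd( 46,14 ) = 2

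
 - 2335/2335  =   - 1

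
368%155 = 58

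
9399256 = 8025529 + 1373727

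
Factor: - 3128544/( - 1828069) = 2^5*3^4*17^1*71^1*1828069^( - 1) 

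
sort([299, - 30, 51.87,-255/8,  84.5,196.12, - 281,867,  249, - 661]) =[ - 661, - 281, - 255/8,-30, 51.87,84.5,196.12, 249, 299,867]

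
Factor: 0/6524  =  0^1= 0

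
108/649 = 108/649=0.17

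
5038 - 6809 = -1771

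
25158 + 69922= 95080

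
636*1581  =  1005516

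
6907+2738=9645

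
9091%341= 225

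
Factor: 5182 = 2^1*2591^1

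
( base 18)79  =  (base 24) 5f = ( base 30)4F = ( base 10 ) 135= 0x87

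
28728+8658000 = 8686728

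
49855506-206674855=  -  156819349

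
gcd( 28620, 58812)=12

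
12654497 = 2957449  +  9697048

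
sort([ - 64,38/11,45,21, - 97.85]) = [ - 97.85, - 64,38/11,  21,  45 ] 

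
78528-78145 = 383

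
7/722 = 7/722= 0.01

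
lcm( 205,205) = 205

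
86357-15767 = 70590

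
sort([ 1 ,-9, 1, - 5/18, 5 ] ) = [ - 9, - 5/18, 1, 1, 5]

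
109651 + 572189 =681840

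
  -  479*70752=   -33890208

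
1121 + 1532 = 2653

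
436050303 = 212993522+223056781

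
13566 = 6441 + 7125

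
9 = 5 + 4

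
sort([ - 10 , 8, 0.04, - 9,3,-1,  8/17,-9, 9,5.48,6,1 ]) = [-10, - 9, - 9, -1,0.04,8/17, 1,  3,5.48,6,8,9] 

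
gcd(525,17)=1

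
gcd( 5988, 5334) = 6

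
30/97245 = 2/6483 = 0.00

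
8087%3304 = 1479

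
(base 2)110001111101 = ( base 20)7JH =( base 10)3197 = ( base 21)755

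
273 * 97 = 26481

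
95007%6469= 4441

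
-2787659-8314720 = -11102379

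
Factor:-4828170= - 2^1*3^1 *5^1 *17^1*9467^1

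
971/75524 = 971/75524 = 0.01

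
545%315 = 230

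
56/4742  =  28/2371 = 0.01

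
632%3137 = 632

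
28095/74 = 28095/74= 379.66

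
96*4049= 388704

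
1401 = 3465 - 2064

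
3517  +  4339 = 7856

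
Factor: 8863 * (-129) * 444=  - 507637188 = -  2^2*3^2 * 37^1 *43^1 * 8863^1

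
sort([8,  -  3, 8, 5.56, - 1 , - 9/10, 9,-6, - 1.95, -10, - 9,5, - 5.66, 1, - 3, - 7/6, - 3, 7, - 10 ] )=[ - 10, - 10, - 9, - 6, - 5.66, - 3, -3,-3, - 1.95, - 7/6 , - 1 , - 9/10, 1,  5, 5.56, 7 , 8,8,9] 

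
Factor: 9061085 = 5^1*11^2*17^1*881^1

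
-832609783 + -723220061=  - 1555829844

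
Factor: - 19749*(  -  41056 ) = 810814944 = 2^5*3^1*29^1*227^1* 1283^1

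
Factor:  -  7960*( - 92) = 732320 = 2^5 * 5^1*23^1*199^1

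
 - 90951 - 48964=-139915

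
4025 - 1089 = 2936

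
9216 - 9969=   -  753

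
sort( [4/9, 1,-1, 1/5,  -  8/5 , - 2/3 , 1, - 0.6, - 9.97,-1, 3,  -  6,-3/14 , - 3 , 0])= [-9.97,  -  6, - 3, - 8/5,-1, - 1, - 2/3, - 0.6 , - 3/14, 0,1/5, 4/9,1, 1, 3]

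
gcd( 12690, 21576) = 6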